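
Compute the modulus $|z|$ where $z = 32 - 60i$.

|z| = sqrt(a^2 + b^2) = sqrt(32^2 + (-60)^2) = sqrt(4624) = 68


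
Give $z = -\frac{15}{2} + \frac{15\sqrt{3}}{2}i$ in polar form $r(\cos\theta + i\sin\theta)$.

r = |z| = sqrt(a^2 + b^2) = sqrt((-15/2)^2 + (15*sqrt(3)/2)^2) = sqrt(225/4 + 675/4) = sqrt(225) = 15
θ = arctan(b/a) = arctan(12.9904/-7.5) (quadrant-adjusted) = 120°
z = 15(cos 120° + i sin 120°)


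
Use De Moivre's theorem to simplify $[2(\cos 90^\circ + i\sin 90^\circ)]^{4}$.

By De Moivre: z^n = r^n(cos(nθ) + i sin(nθ))
= 2^4(cos(4*90°) + i sin(4*90°))
= 16(cos 0° + i sin 0°)
= 16


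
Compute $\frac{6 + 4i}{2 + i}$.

Multiply numerator and denominator by conjugate (2 - i):
= (6 + 4i)(2 - i) / (2^2 + 1^2)
= (16 + 2i) / 5
= 16/5 + (2/5)i


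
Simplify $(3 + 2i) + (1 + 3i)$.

(3 + 1) + (2 + 3)i = 4 + 5i


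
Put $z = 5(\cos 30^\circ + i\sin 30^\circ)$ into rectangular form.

a = r cos θ = 5 * sqrt(3)/2 = 5*sqrt(3)/2
b = r sin θ = 5 * 1/2 = 5/2
z = 5*sqrt(3)/2 + (5/2)i


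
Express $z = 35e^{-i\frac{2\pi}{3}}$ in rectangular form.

a = r cos θ = 35 * -1/2 = -35/2
b = r sin θ = 35 * -sqrt(3)/2 = -35*sqrt(3)/2
z = -35/2 - (35*sqrt(3)/2)i


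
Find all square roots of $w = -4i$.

|w| = 4, arg(w) = 270°
Root modulus = 4^(1/2) = 2
Root arguments: θ_k = (270° + 360°k)/2 for k = 0, 1, ..., 1
Roots: -sqrt(2) + sqrt(2)i, sqrt(2) - sqrt(2)i


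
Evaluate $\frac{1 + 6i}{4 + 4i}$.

Multiply numerator and denominator by conjugate (4 - 4i):
= (1 + 6i)(4 - 4i) / (4^2 + 4^2)
= (28 + 20i) / 32
Divide through by 4: (7 + 5i) / 8
= 7/8 + (5/8)i


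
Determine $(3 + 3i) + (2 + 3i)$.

(3 + 2) + (3 + 3)i = 5 + 6i


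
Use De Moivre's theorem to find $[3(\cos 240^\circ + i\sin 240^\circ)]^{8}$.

By De Moivre: z^n = r^n(cos(nθ) + i sin(nθ))
= 3^8(cos(8*240°) + i sin(8*240°))
= 6561(cos 120° + i sin 120°)
= -6561/2 + (6561*sqrt(3)/2)i


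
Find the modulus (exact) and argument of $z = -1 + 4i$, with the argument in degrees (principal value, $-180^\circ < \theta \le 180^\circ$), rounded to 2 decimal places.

|z| = sqrt((-1)^2 + 4^2) = sqrt(17)
arg(z) = arctan(b/a) = arctan(4/-1) (quadrant-adjusted) = 104.04°


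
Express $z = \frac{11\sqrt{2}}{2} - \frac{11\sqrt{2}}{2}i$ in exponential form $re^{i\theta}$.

r = |z| = sqrt((11*sqrt(2)/2)^2 + (-11*sqrt(2)/2)^2) = sqrt(121/2 + 121/2) = sqrt(121) = 11
θ = arctan(b/a) = arctan(-7.7782/7.7782) (quadrant-adjusted) = -45° = -π/4
z = 11e^(-i*π/4)


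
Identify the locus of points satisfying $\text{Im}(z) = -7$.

Im(z) = y where z = x + yi; the equation y = -7 is satisfied by all points with that y-coordinate
Locus: Horizontal line y = -7


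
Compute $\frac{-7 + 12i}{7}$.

Divisor is real, so divide each part by 7:
= -1 + (12/7)i


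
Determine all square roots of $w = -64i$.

|w| = 64, arg(w) = 270°
Root modulus = 64^(1/2) = 8
Root arguments: θ_k = (270° + 360°k)/2 for k = 0, 1, ..., 1
Roots: -4*sqrt(2) + 4*sqrt(2)i, 4*sqrt(2) - 4*sqrt(2)i


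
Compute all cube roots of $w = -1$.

|w| = 1, arg(w) = 180°
Root modulus = 1^(1/3) = 1
Root arguments: θ_k = (180° + 360°k)/3 for k = 0, 1, ..., 2
Roots: 1/2 + (sqrt(3)/2)i, -1, 1/2 - (sqrt(3)/2)i


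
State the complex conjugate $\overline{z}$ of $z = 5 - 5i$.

If z = a + bi, then conjugate(z) = a - bi
conjugate(5 - 5i) = 5 + 5i


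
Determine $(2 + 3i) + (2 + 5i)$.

(2 + 2) + (3 + 5)i = 4 + 8i


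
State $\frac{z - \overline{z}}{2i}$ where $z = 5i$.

z - conjugate(z) = 2bi
(z - conjugate(z))/(2i) = 2bi/(2i) = b = 5


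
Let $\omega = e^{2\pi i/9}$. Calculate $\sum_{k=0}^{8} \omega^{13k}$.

Let ζ = ω^13 = e^(2πi·13/9). Since 9 ∤ 13, ζ ≠ 1.
Sum = Σ_{k=0}^{8} ζ^k = (ζ^9 - 1)/(ζ - 1) = (ω^{13·9} - 1)/(ζ - 1) = (1 - 1)/(ζ - 1) = 0


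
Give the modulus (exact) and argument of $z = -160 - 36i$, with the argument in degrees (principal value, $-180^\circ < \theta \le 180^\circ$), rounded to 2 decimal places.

|z| = sqrt((-160)^2 + (-36)^2) = 164
arg(z) = arctan(b/a) = arctan(-36/-160) (quadrant-adjusted) = -167.32°


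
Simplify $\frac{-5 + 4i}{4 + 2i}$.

Multiply numerator and denominator by conjugate (4 - 2i):
= (-5 + 4i)(4 - 2i) / (4^2 + 2^2)
= (-12 + 26i) / 20
Divide through by 2: (-6 + 13i) / 10
= -3/5 + (13/10)i


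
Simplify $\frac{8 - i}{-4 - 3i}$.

Multiply numerator and denominator by conjugate (-4 + 3i):
= (8 - i)(-4 + 3i) / ((-4)^2 + (-3)^2)
= (-29 + 28i) / 25
= -29/25 + (28/25)i


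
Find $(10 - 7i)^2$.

(a + bi)^2 = a^2 - b^2 + 2abi
= 10^2 - (-7)^2 + 2*10*(-7)i
= 51 - 140i


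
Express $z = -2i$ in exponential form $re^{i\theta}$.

r = |z| = sqrt((0)^2 + (-2)^2) = sqrt(0 + 4) = sqrt(4) = 2
a = 0 and b < 0, so z lies on the negative imaginary axis: θ = -90° = -π/2
z = 2e^(-i*π/2)


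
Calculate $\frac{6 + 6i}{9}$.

Divisor is real, so divide each part by 9:
= 2/3 + (2/3)i


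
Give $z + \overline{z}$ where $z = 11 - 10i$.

z + conjugate(z) = (a + bi) + (a - bi) = 2a
= 2 * 11 = 22


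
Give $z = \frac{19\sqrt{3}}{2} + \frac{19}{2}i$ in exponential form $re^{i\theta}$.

r = |z| = sqrt((19*sqrt(3)/2)^2 + (19/2)^2) = sqrt(1083/4 + 361/4) = sqrt(361) = 19
θ = arctan(b/a) = arctan(9.5/16.4545) (quadrant-adjusted) = 30° = π/6
z = 19e^(i*π/6)


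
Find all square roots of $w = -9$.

|w| = 9, arg(w) = 180°
Root modulus = 9^(1/2) = 3
Root arguments: θ_k = (180° + 360°k)/2 for k = 0, 1, ..., 1
Roots: 3i, -3i


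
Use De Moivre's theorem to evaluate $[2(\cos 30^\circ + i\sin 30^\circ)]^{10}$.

By De Moivre: z^n = r^n(cos(nθ) + i sin(nθ))
= 2^10(cos(10*30°) + i sin(10*30°))
= 1024(cos 300° + i sin 300°)
= 512 - 512*sqrt(3)i


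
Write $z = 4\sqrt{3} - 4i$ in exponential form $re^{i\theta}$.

r = |z| = sqrt((4*sqrt(3))^2 + (-4)^2) = sqrt(48 + 16) = sqrt(64) = 8
θ = arctan(b/a) = arctan(-4/6.9282) (quadrant-adjusted) = -30° = -π/6
z = 8e^(-i*π/6)


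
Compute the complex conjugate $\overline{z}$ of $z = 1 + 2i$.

If z = a + bi, then conjugate(z) = a - bi
conjugate(1 + 2i) = 1 - 2i


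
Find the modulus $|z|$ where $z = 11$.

|z| = sqrt(a^2 + b^2) = sqrt(11^2 + 0^2) = sqrt(121) = 11


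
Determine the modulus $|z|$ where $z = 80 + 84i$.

|z| = sqrt(a^2 + b^2) = sqrt(80^2 + 84^2) = sqrt(13456) = 116


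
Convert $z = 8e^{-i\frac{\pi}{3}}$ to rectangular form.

a = r cos θ = 8 * 1/2 = 4
b = r sin θ = 8 * -sqrt(3)/2 = -4*sqrt(3)
z = 4 - 4*sqrt(3)i


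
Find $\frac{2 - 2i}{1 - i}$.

Multiply numerator and denominator by conjugate (1 + i):
= (2 - 2i)(1 + i) / (1^2 + (-1)^2)
= (4) / 2
= 2


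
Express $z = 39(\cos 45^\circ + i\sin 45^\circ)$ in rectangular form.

a = r cos θ = 39 * sqrt(2)/2 = 39*sqrt(2)/2
b = r sin θ = 39 * sqrt(2)/2 = 39*sqrt(2)/2
z = 39*sqrt(2)/2 + (39*sqrt(2)/2)i


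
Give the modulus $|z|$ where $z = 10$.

|z| = sqrt(a^2 + b^2) = sqrt(10^2 + 0^2) = sqrt(100) = 10


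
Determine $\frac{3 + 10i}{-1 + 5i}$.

Multiply numerator and denominator by conjugate (-1 - 5i):
= (3 + 10i)(-1 - 5i) / ((-1)^2 + 5^2)
= (47 - 25i) / 26
= 47/26 - (25/26)i


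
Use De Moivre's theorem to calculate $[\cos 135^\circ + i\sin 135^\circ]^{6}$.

By De Moivre: z^n = r^n(cos(nθ) + i sin(nθ))
= 1^6(cos(6*135°) + i sin(6*135°))
= 1(cos 90° + i sin 90°)
= i


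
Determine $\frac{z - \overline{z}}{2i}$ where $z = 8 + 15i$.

z - conjugate(z) = 2bi
(z - conjugate(z))/(2i) = 2bi/(2i) = b = 15


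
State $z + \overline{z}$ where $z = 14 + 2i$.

z + conjugate(z) = (a + bi) + (a - bi) = 2a
= 2 * 14 = 28


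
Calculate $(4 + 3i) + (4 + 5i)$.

(4 + 4) + (3 + 5)i = 8 + 8i


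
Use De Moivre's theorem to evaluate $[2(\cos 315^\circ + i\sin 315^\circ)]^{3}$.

By De Moivre: z^n = r^n(cos(nθ) + i sin(nθ))
= 2^3(cos(3*315°) + i sin(3*315°))
= 8(cos 225° + i sin 225°)
= -4*sqrt(2) - 4*sqrt(2)i


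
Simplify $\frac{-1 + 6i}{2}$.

Divisor is real, so divide each part by 2:
= -1/2 + 3i


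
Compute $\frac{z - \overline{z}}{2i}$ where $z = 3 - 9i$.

z - conjugate(z) = 2bi
(z - conjugate(z))/(2i) = 2bi/(2i) = b = -9


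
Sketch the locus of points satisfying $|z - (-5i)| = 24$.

|z - z0| = r describes a circle centered at z0 with radius r
Here z0 = -5i and r = 24
Locus: Circle centered at (0, -5) with radius 24


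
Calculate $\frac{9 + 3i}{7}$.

Divisor is real, so divide each part by 7:
= 9/7 + (3/7)i


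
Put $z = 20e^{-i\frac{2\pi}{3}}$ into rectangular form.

a = r cos θ = 20 * -1/2 = -10
b = r sin θ = 20 * -sqrt(3)/2 = -10*sqrt(3)
z = -10 - 10*sqrt(3)i


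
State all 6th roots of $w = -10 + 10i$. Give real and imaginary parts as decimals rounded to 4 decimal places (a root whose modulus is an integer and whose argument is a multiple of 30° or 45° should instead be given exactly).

|w| = sqrt(200) ≈ 14.142136, arg(w) = 135°
Root modulus = sqrt(200)^(1/6) ≈ 1.555079
Root arguments: θ_k = (135° + 360°k)/6 for k = 0, 1, ..., 5
Compute each root as (root modulus)(cos θ_k + i sin θ_k) using full-precision intermediates, then round to 4 decimal places.
Roots: 1.4367 + 0.5951i, 0.2030 + 1.5418i, -1.2337 + 0.9467i, -1.4367 - 0.5951i, -0.2030 - 1.5418i, 1.2337 - 0.9467i


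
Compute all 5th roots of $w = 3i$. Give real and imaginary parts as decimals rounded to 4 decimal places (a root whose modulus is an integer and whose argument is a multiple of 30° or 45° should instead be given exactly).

|w| = 3, arg(w) = 90°
Root modulus = 3^(1/5) ≈ 1.245731
Root arguments: θ_k = (90° + 360°k)/5 for k = 0, 1, ..., 4
Compute each root as (root modulus)(cos θ_k + i sin θ_k) using full-precision intermediates, then round to 4 decimal places.
Roots: 1.1848 + 0.3850i, 1.2457i, -1.1848 + 0.3850i, -0.7322 - 1.0078i, 0.7322 - 1.0078i


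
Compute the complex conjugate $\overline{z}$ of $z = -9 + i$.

If z = a + bi, then conjugate(z) = a - bi
conjugate(-9 + i) = -9 - i


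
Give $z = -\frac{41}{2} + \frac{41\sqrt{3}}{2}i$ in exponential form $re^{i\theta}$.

r = |z| = sqrt((-41/2)^2 + (41*sqrt(3)/2)^2) = sqrt(1681/4 + 5043/4) = sqrt(1681) = 41
θ = arctan(b/a) = arctan(35.507/-20.5) (quadrant-adjusted) = 120° = 2π/3
z = 41e^(i*2π/3)


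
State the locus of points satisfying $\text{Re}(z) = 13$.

Re(z) = x where z = x + yi; the equation x = 13 is satisfied by all points with that x-coordinate
Locus: Vertical line x = 13


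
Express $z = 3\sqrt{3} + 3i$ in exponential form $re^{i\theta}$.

r = |z| = sqrt((3*sqrt(3))^2 + (3)^2) = sqrt(27 + 9) = sqrt(36) = 6
θ = arctan(b/a) = arctan(3/5.1962) (quadrant-adjusted) = 30° = π/6
z = 6e^(i*π/6)


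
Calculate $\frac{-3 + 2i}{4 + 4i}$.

Multiply numerator and denominator by conjugate (4 - 4i):
= (-3 + 2i)(4 - 4i) / (4^2 + 4^2)
= (-4 + 20i) / 32
Divide through by 4: (-1 + 5i) / 8
= -1/8 + (5/8)i


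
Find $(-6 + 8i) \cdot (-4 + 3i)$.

(a1*a2 - b1*b2) + (a1*b2 + b1*a2)i
= (24 - 24) + (-18 + (-32))i
= -50i


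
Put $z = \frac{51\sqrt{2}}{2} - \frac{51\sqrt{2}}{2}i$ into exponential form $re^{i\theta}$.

r = |z| = sqrt((51*sqrt(2)/2)^2 + (-51*sqrt(2)/2)^2) = sqrt(2601/2 + 2601/2) = sqrt(2601) = 51
θ = arctan(b/a) = arctan(-36.0624/36.0624) (quadrant-adjusted) = -45° = -π/4
z = 51e^(-i*π/4)


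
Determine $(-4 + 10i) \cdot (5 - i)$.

(a1*a2 - b1*b2) + (a1*b2 + b1*a2)i
= (-20 - (-10)) + (4 + 50)i
= -10 + 54i


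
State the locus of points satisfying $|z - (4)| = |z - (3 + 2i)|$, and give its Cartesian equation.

|z - z1| = |z - z2| means z is equidistant from z1 and z2,
i.e. the perpendicular bisector of the segment from (4, 0) to (3, 2) (midpoint (7/2, 1)).
With z = x + yi, square both sides:
(x - 4)^2 + (y - 0)^2 = (x - 3)^2 + (y - 2)^2
The x^2 and y^2 terms cancel: -2x + 4y = 13 - 16 = -3
Simplify: 2x - 4y = 3
Locus: Perpendicular bisector of the segment from (4, 0) to (3, 2): the line 2x - 4y = 3


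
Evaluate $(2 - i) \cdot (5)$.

(a1*a2 - b1*b2) + (a1*b2 + b1*a2)i
= (10 - 0) + (0 + (-5))i
= 10 - 5i


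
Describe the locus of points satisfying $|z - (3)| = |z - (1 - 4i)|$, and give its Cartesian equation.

|z - z1| = |z - z2| means z is equidistant from z1 and z2,
i.e. the perpendicular bisector of the segment from (3, 0) to (1, -4) (midpoint (2, -2)).
With z = x + yi, square both sides:
(x - 3)^2 + (y - 0)^2 = (x - 1)^2 + (y - (-4))^2
The x^2 and y^2 terms cancel: -4x + (-8)y = 17 - 9 = 8
Simplify: x + 2y = -2
Locus: Perpendicular bisector of the segment from (3, 0) to (1, -4): the line x + 2y = -2


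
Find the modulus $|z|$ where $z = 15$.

|z| = sqrt(a^2 + b^2) = sqrt(15^2 + 0^2) = sqrt(225) = 15


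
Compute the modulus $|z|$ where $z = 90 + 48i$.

|z| = sqrt(a^2 + b^2) = sqrt(90^2 + 48^2) = sqrt(10404) = 102


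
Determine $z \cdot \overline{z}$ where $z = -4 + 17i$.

z * conjugate(z) = |z|^2 = a^2 + b^2
= (-4)^2 + 17^2 = 305


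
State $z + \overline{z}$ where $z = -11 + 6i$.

z + conjugate(z) = (a + bi) + (a - bi) = 2a
= 2 * (-11) = -22


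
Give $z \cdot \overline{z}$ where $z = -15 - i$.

z * conjugate(z) = |z|^2 = a^2 + b^2
= (-15)^2 + (-1)^2 = 226


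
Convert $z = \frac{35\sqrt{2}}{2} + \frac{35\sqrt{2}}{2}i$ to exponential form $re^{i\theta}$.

r = |z| = sqrt((35*sqrt(2)/2)^2 + (35*sqrt(2)/2)^2) = sqrt(1225/2 + 1225/2) = sqrt(1225) = 35
θ = arctan(b/a) = arctan(24.7487/24.7487) (quadrant-adjusted) = 45° = π/4
z = 35e^(i*π/4)


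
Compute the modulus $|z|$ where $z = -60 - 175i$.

|z| = sqrt(a^2 + b^2) = sqrt((-60)^2 + (-175)^2) = sqrt(34225) = 185


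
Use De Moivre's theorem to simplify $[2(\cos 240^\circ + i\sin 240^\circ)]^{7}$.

By De Moivre: z^n = r^n(cos(nθ) + i sin(nθ))
= 2^7(cos(7*240°) + i sin(7*240°))
= 128(cos 240° + i sin 240°)
= -64 - 64*sqrt(3)i


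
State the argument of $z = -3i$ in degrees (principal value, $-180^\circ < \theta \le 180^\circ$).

a = 0 and b < 0, so z lies on the negative imaginary axis: θ = -90°


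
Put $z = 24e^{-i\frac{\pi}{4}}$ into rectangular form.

a = r cos θ = 24 * sqrt(2)/2 = 12*sqrt(2)
b = r sin θ = 24 * -sqrt(2)/2 = -12*sqrt(2)
z = 12*sqrt(2) - 12*sqrt(2)i


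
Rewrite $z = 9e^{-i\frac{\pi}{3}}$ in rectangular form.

a = r cos θ = 9 * 1/2 = 9/2
b = r sin θ = 9 * -sqrt(3)/2 = -9*sqrt(3)/2
z = 9/2 - (9*sqrt(3)/2)i


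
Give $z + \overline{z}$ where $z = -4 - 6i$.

z + conjugate(z) = (a + bi) + (a - bi) = 2a
= 2 * (-4) = -8


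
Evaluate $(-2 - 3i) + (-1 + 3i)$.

(-2 + (-1)) + (-3 + 3)i = -3


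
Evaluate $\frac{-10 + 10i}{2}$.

Divisor is real, so divide each part by 2:
= -5 + 5i


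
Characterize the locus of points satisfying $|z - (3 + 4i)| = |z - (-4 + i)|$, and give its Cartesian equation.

|z - z1| = |z - z2| means z is equidistant from z1 and z2,
i.e. the perpendicular bisector of the segment from (3, 4) to (-4, 1) (midpoint (-1/2, 5/2)).
With z = x + yi, square both sides:
(x - 3)^2 + (y - 4)^2 = (x - (-4))^2 + (y - 1)^2
The x^2 and y^2 terms cancel: -14x + (-6)y = 17 - 25 = -8
Simplify: 7x + 3y = 4
Locus: Perpendicular bisector of the segment from (3, 4) to (-4, 1): the line 7x + 3y = 4


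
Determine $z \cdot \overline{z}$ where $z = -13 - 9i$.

z * conjugate(z) = |z|^2 = a^2 + b^2
= (-13)^2 + (-9)^2 = 250


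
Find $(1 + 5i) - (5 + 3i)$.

(1 - 5) + (5 - 3)i = -4 + 2i


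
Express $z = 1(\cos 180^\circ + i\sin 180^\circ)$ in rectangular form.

a = r cos θ = 1 * -1 = -1
b = r sin θ = 1 * 0 = 0
z = -1


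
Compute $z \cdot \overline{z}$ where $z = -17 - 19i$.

z * conjugate(z) = |z|^2 = a^2 + b^2
= (-17)^2 + (-19)^2 = 650


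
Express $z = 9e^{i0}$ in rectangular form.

a = r cos θ = 9 * 1 = 9
b = r sin θ = 9 * 0 = 0
z = 9


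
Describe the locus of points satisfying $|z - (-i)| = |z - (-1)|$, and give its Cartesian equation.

|z - z1| = |z - z2| means z is equidistant from z1 and z2,
i.e. the perpendicular bisector of the segment from (0, -1) to (-1, 0) (midpoint (-1/2, -1/2)).
With z = x + yi, square both sides:
(x - 0)^2 + (y - (-1))^2 = (x - (-1))^2 + (y - 0)^2
The x^2 and y^2 terms cancel: -2x + 2y = 1 - 1 = 0
Simplify: x - y = 0
Locus: Perpendicular bisector of the segment from (0, -1) to (-1, 0): the line x - y = 0


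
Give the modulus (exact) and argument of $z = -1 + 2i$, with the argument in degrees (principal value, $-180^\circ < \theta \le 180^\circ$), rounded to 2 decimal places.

|z| = sqrt((-1)^2 + 2^2) = sqrt(5)
arg(z) = arctan(b/a) = arctan(2/-1) (quadrant-adjusted) = 116.57°


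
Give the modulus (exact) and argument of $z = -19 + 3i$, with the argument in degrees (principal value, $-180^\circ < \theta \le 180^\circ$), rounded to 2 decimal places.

|z| = sqrt((-19)^2 + 3^2) = sqrt(370)
arg(z) = arctan(b/a) = arctan(3/-19) (quadrant-adjusted) = 171.03°


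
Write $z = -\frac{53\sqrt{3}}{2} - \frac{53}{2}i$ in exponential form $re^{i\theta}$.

r = |z| = sqrt((-53*sqrt(3)/2)^2 + (-53/2)^2) = sqrt(8427/4 + 2809/4) = sqrt(2809) = 53
θ = arctan(b/a) = arctan(-26.5/-45.8993) (quadrant-adjusted) = 210° = 7π/6
z = 53e^(i*7π/6)


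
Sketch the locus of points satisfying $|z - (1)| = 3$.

|z - z0| = r describes a circle centered at z0 with radius r
Here z0 = 1 and r = 3
Locus: Circle centered at (1, 0) with radius 3


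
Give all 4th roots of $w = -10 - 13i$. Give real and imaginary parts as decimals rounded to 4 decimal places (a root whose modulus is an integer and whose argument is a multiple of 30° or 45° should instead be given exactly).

|w| = sqrt(269) ≈ 16.401219, arg(w) ≈ 232.431408°
Root modulus = sqrt(269)^(1/4) ≈ 2.012422
Root arguments: θ_k = (arg(w) + 360°k)/4 for k = 0, 1, ..., 3
Compute each root as (root modulus)(cos θ_k + i sin θ_k) using full-precision intermediates, then round to 4 decimal places.
Roots: 1.0632 + 1.7086i, -1.7086 + 1.0632i, -1.0632 - 1.7086i, 1.7086 - 1.0632i


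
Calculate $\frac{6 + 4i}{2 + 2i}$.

Multiply numerator and denominator by conjugate (2 - 2i):
= (6 + 4i)(2 - 2i) / (2^2 + 2^2)
= (20 - 4i) / 8
Divide through by 4: (5 - i) / 2
= 5/2 - (1/2)i


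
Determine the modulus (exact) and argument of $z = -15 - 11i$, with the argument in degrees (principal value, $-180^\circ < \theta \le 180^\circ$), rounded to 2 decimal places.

|z| = sqrt((-15)^2 + (-11)^2) = sqrt(346)
arg(z) = arctan(b/a) = arctan(-11/-15) (quadrant-adjusted) = -143.75°


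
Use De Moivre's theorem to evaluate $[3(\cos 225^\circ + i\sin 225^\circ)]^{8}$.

By De Moivre: z^n = r^n(cos(nθ) + i sin(nθ))
= 3^8(cos(8*225°) + i sin(8*225°))
= 6561(cos 0° + i sin 0°)
= 6561


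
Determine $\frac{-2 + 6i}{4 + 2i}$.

Multiply numerator and denominator by conjugate (4 - 2i):
= (-2 + 6i)(4 - 2i) / (4^2 + 2^2)
= (4 + 28i) / 20
Divide through by 4: (1 + 7i) / 5
= 1/5 + (7/5)i


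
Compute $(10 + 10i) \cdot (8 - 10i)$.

(a1*a2 - b1*b2) + (a1*b2 + b1*a2)i
= (80 - (-100)) + (-100 + 80)i
= 180 - 20i


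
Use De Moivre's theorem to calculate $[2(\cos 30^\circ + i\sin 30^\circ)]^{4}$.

By De Moivre: z^n = r^n(cos(nθ) + i sin(nθ))
= 2^4(cos(4*30°) + i sin(4*30°))
= 16(cos 120° + i sin 120°)
= -8 + 8*sqrt(3)i


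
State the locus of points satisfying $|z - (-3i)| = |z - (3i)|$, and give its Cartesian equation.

|z - z1| = |z - z2| means z is equidistant from z1 and z2,
i.e. the perpendicular bisector of the segment from (0, -3) to (0, 3) (midpoint (0, 0)).
With z = x + yi, square both sides:
(x - 0)^2 + (y - (-3))^2 = (x - 0)^2 + (y - 3)^2
The x^2 and y^2 terms cancel: 0x + 12y = 9 - 9 = 0
Simplify: y = 0
Locus: Perpendicular bisector of the segment from (0, -3) to (0, 3): the line y = 0


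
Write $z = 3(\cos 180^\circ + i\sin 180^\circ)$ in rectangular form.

a = r cos θ = 3 * -1 = -3
b = r sin θ = 3 * 0 = 0
z = -3


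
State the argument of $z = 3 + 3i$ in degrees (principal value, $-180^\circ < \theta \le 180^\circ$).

θ = arctan(b/a) = arctan(3/3) (quadrant-adjusted) = 45°


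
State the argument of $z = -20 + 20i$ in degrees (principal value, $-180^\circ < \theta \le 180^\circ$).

θ = arctan(b/a) = arctan(20/-20) (quadrant-adjusted) = 135°


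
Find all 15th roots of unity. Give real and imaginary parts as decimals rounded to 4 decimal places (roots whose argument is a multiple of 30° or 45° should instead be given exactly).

ω_k = e^(2πik/15) = cos(2πk/15) + i sin(2πk/15) for k = 0, 1, ..., 14
Roots: 1, 0.9135 + 0.4067i, 0.6691 + 0.7431i, 0.3090 + 0.9511i, -0.1045 + 0.9945i, -1/2 + (sqrt(3)/2)i, -0.8090 + 0.5878i, -0.9781 + 0.2079i, -0.9781 - 0.2079i, -0.8090 - 0.5878i, -1/2 - (sqrt(3)/2)i, -0.1045 - 0.9945i, 0.3090 - 0.9511i, 0.6691 - 0.7431i, 0.9135 - 0.4067i


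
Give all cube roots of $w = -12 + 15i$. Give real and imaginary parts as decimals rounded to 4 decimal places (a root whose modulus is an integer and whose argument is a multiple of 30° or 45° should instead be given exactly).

|w| = sqrt(369) ≈ 19.209373, arg(w) ≈ 128.659808°
Root modulus = sqrt(369)^(1/3) ≈ 2.678167
Root arguments: θ_k = (arg(w) + 360°k)/3 for k = 0, 1, ..., 2
Compute each root as (root modulus)(cos θ_k + i sin θ_k) using full-precision intermediates, then round to 4 decimal places.
Roots: 1.9623 + 1.8226i, -2.5596 + 0.7881i, 0.5973 - 2.6107i


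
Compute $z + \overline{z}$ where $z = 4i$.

z + conjugate(z) = (a + bi) + (a - bi) = 2a
= 2 * 0 = 0


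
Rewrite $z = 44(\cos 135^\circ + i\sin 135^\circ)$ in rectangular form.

a = r cos θ = 44 * -sqrt(2)/2 = -22*sqrt(2)
b = r sin θ = 44 * sqrt(2)/2 = 22*sqrt(2)
z = -22*sqrt(2) + 22*sqrt(2)i


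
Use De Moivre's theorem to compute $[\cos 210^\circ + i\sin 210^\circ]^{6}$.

By De Moivre: z^n = r^n(cos(nθ) + i sin(nθ))
= 1^6(cos(6*210°) + i sin(6*210°))
= 1(cos 180° + i sin 180°)
= -1


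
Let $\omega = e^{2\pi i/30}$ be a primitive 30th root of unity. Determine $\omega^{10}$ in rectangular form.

ω^10 = e^(2πi·10/30) = e^(i·2π/3)
= cos(2π/3) + i sin(2π/3)
= -1/2 + (sqrt(3)/2)i


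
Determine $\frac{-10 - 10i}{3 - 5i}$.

Multiply numerator and denominator by conjugate (3 + 5i):
= (-10 - 10i)(3 + 5i) / (3^2 + (-5)^2)
= (20 - 80i) / 34
Divide through by 2: (10 - 40i) / 17
= 10/17 - (40/17)i


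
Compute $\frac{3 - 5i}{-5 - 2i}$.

Multiply numerator and denominator by conjugate (-5 + 2i):
= (3 - 5i)(-5 + 2i) / ((-5)^2 + (-2)^2)
= (-5 + 31i) / 29
= -5/29 + (31/29)i


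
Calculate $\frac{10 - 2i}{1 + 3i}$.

Multiply numerator and denominator by conjugate (1 - 3i):
= (10 - 2i)(1 - 3i) / (1^2 + 3^2)
= (4 - 32i) / 10
Divide through by 2: (2 - 16i) / 5
= 2/5 - (16/5)i


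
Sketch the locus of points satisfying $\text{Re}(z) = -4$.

Re(z) = x where z = x + yi; the equation x = -4 is satisfied by all points with that x-coordinate
Locus: Vertical line x = -4


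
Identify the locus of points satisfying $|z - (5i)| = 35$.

|z - z0| = r describes a circle centered at z0 with radius r
Here z0 = 5i and r = 35
Locus: Circle centered at (0, 5) with radius 35


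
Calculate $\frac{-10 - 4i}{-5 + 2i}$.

Multiply numerator and denominator by conjugate (-5 - 2i):
= (-10 - 4i)(-5 - 2i) / ((-5)^2 + 2^2)
= (42 + 40i) / 29
= 42/29 + (40/29)i


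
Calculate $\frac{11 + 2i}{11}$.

Divisor is real, so divide each part by 11:
= 1 + (2/11)i


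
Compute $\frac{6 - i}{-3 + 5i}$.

Multiply numerator and denominator by conjugate (-3 - 5i):
= (6 - i)(-3 - 5i) / ((-3)^2 + 5^2)
= (-23 - 27i) / 34
= -23/34 - (27/34)i


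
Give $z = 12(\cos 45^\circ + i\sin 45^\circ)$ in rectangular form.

a = r cos θ = 12 * sqrt(2)/2 = 6*sqrt(2)
b = r sin θ = 12 * sqrt(2)/2 = 6*sqrt(2)
z = 6*sqrt(2) + 6*sqrt(2)i


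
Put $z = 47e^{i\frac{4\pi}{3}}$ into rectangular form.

a = r cos θ = 47 * -1/2 = -47/2
b = r sin θ = 47 * -sqrt(3)/2 = -47*sqrt(3)/2
z = -47/2 - (47*sqrt(3)/2)i


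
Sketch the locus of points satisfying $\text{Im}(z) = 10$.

Im(z) = y where z = x + yi; the equation y = 10 is satisfied by all points with that y-coordinate
Locus: Horizontal line y = 10


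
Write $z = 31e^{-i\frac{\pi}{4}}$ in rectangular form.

a = r cos θ = 31 * sqrt(2)/2 = 31*sqrt(2)/2
b = r sin θ = 31 * -sqrt(2)/2 = -31*sqrt(2)/2
z = 31*sqrt(2)/2 - (31*sqrt(2)/2)i


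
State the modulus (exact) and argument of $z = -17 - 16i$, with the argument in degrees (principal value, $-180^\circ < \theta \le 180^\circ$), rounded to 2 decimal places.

|z| = sqrt((-17)^2 + (-16)^2) = sqrt(545)
arg(z) = arctan(b/a) = arctan(-16/-17) (quadrant-adjusted) = -136.74°


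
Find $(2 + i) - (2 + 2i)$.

(2 - 2) + (1 - 2)i = -i


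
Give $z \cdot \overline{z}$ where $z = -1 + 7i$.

z * conjugate(z) = |z|^2 = a^2 + b^2
= (-1)^2 + 7^2 = 50


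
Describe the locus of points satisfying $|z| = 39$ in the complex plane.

|z| = 39 means sqrt(x^2 + y^2) = 39
This is a circle of radius 39 centered at the origin


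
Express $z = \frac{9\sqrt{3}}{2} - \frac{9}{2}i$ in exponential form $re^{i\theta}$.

r = |z| = sqrt((9*sqrt(3)/2)^2 + (-9/2)^2) = sqrt(243/4 + 81/4) = sqrt(81) = 9
θ = arctan(b/a) = arctan(-4.5/7.7942) (quadrant-adjusted) = -30° = -π/6
z = 9e^(-i*π/6)


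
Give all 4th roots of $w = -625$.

|w| = 625, arg(w) = 180°
Root modulus = 625^(1/4) = 5
Root arguments: θ_k = (180° + 360°k)/4 for k = 0, 1, ..., 3
Roots: 5*sqrt(2)/2 + (5*sqrt(2)/2)i, -5*sqrt(2)/2 + (5*sqrt(2)/2)i, -5*sqrt(2)/2 - (5*sqrt(2)/2)i, 5*sqrt(2)/2 - (5*sqrt(2)/2)i


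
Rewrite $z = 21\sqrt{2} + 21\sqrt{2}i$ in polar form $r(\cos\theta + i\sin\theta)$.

r = |z| = sqrt(a^2 + b^2) = sqrt((21*sqrt(2))^2 + (21*sqrt(2))^2) = sqrt(882 + 882) = sqrt(1764) = 42
θ = arctan(b/a) = arctan(29.6985/29.6985) (quadrant-adjusted) = 45°
z = 42(cos 45° + i sin 45°)


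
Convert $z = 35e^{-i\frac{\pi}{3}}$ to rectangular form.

a = r cos θ = 35 * 1/2 = 35/2
b = r sin θ = 35 * -sqrt(3)/2 = -35*sqrt(3)/2
z = 35/2 - (35*sqrt(3)/2)i


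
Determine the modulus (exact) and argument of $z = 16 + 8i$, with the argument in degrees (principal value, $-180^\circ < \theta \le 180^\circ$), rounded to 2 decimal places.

|z| = sqrt(16^2 + 8^2) = sqrt(320)
arg(z) = arctan(b/a) = arctan(8/16) (quadrant-adjusted) = 26.57°


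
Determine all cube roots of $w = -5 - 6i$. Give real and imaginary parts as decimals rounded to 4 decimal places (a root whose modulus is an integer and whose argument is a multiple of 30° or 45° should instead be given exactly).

|w| = sqrt(61) ≈ 7.810250, arg(w) ≈ 230.194429°
Root modulus = sqrt(61)^(1/3) ≈ 1.984061
Root arguments: θ_k = (arg(w) + 360°k)/3 for k = 0, 1, ..., 2
Compute each root as (root modulus)(cos θ_k + i sin θ_k) using full-precision intermediates, then round to 4 decimal places.
Roots: 0.4554 + 1.9311i, -1.9001 - 0.5712i, 1.4447 - 1.3599i


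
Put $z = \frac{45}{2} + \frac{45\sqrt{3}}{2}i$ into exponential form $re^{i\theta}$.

r = |z| = sqrt((45/2)^2 + (45*sqrt(3)/2)^2) = sqrt(2025/4 + 6075/4) = sqrt(2025) = 45
θ = arctan(b/a) = arctan(38.9711/22.5) (quadrant-adjusted) = 60° = π/3
z = 45e^(i*π/3)


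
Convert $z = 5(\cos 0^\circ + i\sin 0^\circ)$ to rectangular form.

a = r cos θ = 5 * 1 = 5
b = r sin θ = 5 * 0 = 0
z = 5


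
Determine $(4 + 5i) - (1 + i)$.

(4 - 1) + (5 - 1)i = 3 + 4i


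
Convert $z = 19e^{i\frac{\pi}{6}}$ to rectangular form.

a = r cos θ = 19 * sqrt(3)/2 = 19*sqrt(3)/2
b = r sin θ = 19 * 1/2 = 19/2
z = 19*sqrt(3)/2 + (19/2)i


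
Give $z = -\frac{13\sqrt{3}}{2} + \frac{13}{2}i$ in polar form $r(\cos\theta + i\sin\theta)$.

r = |z| = sqrt(a^2 + b^2) = sqrt((-13*sqrt(3)/2)^2 + (13/2)^2) = sqrt(507/4 + 169/4) = sqrt(169) = 13
θ = arctan(b/a) = arctan(6.5/-11.2583) (quadrant-adjusted) = 150°
z = 13(cos 150° + i sin 150°)


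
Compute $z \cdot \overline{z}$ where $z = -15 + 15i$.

z * conjugate(z) = |z|^2 = a^2 + b^2
= (-15)^2 + 15^2 = 450


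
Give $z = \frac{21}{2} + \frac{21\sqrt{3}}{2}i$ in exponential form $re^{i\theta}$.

r = |z| = sqrt((21/2)^2 + (21*sqrt(3)/2)^2) = sqrt(441/4 + 1323/4) = sqrt(441) = 21
θ = arctan(b/a) = arctan(18.1865/10.5) (quadrant-adjusted) = 60° = π/3
z = 21e^(i*π/3)


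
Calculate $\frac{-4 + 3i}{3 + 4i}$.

Multiply numerator and denominator by conjugate (3 - 4i):
= (-4 + 3i)(3 - 4i) / (3^2 + 4^2)
= (25i) / 25
= i


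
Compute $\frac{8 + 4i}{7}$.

Divisor is real, so divide each part by 7:
= 8/7 + (4/7)i


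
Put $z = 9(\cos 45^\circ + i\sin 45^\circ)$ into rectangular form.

a = r cos θ = 9 * sqrt(2)/2 = 9*sqrt(2)/2
b = r sin θ = 9 * sqrt(2)/2 = 9*sqrt(2)/2
z = 9*sqrt(2)/2 + (9*sqrt(2)/2)i


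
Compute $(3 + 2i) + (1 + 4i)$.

(3 + 1) + (2 + 4)i = 4 + 6i


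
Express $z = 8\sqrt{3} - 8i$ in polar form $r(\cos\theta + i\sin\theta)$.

r = |z| = sqrt(a^2 + b^2) = sqrt((8*sqrt(3))^2 + (-8)^2) = sqrt(192 + 64) = sqrt(256) = 16
θ = arctan(b/a) = arctan(-8/13.8564) (quadrant-adjusted) = 330°
z = 16(cos 330° + i sin 330°)


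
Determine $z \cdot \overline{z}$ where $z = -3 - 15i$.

z * conjugate(z) = |z|^2 = a^2 + b^2
= (-3)^2 + (-15)^2 = 234


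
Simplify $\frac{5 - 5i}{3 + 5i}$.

Multiply numerator and denominator by conjugate (3 - 5i):
= (5 - 5i)(3 - 5i) / (3^2 + 5^2)
= (-10 - 40i) / 34
Divide through by 2: (-5 - 20i) / 17
= -5/17 - (20/17)i


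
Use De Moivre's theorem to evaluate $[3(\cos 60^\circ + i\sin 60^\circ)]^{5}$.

By De Moivre: z^n = r^n(cos(nθ) + i sin(nθ))
= 3^5(cos(5*60°) + i sin(5*60°))
= 243(cos 300° + i sin 300°)
= 243/2 - (243*sqrt(3)/2)i


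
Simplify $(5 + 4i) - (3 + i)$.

(5 - 3) + (4 - 1)i = 2 + 3i


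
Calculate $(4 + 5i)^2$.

(a + bi)^2 = a^2 - b^2 + 2abi
= 4^2 - 5^2 + 2*4*5i
= -9 + 40i


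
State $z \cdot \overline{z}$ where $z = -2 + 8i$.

z * conjugate(z) = |z|^2 = a^2 + b^2
= (-2)^2 + 8^2 = 68


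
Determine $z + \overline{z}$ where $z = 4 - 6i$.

z + conjugate(z) = (a + bi) + (a - bi) = 2a
= 2 * 4 = 8


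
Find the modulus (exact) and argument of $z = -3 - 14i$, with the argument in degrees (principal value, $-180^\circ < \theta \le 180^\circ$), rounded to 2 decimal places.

|z| = sqrt((-3)^2 + (-14)^2) = sqrt(205)
arg(z) = arctan(b/a) = arctan(-14/-3) (quadrant-adjusted) = -102.09°


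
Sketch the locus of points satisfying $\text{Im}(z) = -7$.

Im(z) = y where z = x + yi; the equation y = -7 is satisfied by all points with that y-coordinate
Locus: Horizontal line y = -7


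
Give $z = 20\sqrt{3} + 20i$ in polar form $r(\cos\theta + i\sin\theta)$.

r = |z| = sqrt(a^2 + b^2) = sqrt((20*sqrt(3))^2 + (20)^2) = sqrt(1200 + 400) = sqrt(1600) = 40
θ = arctan(b/a) = arctan(20/34.641) (quadrant-adjusted) = 30°
z = 40(cos 30° + i sin 30°)


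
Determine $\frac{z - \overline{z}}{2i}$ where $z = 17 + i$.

z - conjugate(z) = 2bi
(z - conjugate(z))/(2i) = 2bi/(2i) = b = 1


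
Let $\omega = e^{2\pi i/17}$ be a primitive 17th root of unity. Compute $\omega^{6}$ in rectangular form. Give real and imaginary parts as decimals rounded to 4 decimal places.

ω^6 = e^(2πi·6/17) = e^(i·12π/17)
= cos(12π/17) + i sin(12π/17)
= -0.6026 + 0.7980i


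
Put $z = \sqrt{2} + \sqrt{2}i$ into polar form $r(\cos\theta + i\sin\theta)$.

r = |z| = sqrt(a^2 + b^2) = sqrt((sqrt(2))^2 + (sqrt(2))^2) = sqrt(2 + 2) = sqrt(4) = 2
θ = arctan(b/a) = arctan(1.4142/1.4142) (quadrant-adjusted) = 45°
z = 2(cos 45° + i sin 45°)


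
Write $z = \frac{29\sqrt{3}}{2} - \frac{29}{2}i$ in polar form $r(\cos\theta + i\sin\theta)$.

r = |z| = sqrt(a^2 + b^2) = sqrt((29*sqrt(3)/2)^2 + (-29/2)^2) = sqrt(2523/4 + 841/4) = sqrt(841) = 29
θ = arctan(b/a) = arctan(-14.5/25.1147) (quadrant-adjusted) = 330°
z = 29(cos 330° + i sin 330°)


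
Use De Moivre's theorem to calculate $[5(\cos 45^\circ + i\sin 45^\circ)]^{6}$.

By De Moivre: z^n = r^n(cos(nθ) + i sin(nθ))
= 5^6(cos(6*45°) + i sin(6*45°))
= 15625(cos 270° + i sin 270°)
= -15625i


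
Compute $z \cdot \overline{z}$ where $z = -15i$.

z * conjugate(z) = |z|^2 = a^2 + b^2
= 0^2 + (-15)^2 = 225


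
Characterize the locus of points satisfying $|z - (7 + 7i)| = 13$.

|z - z0| = r describes a circle centered at z0 with radius r
Here z0 = 7 + 7i and r = 13
Locus: Circle centered at (7, 7) with radius 13


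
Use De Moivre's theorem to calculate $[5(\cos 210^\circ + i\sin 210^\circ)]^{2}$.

By De Moivre: z^n = r^n(cos(nθ) + i sin(nθ))
= 5^2(cos(2*210°) + i sin(2*210°))
= 25(cos 60° + i sin 60°)
= 25/2 + (25*sqrt(3)/2)i


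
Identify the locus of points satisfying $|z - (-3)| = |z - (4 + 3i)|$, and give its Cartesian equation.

|z - z1| = |z - z2| means z is equidistant from z1 and z2,
i.e. the perpendicular bisector of the segment from (-3, 0) to (4, 3) (midpoint (1/2, 3/2)).
With z = x + yi, square both sides:
(x - (-3))^2 + (y - 0)^2 = (x - 4)^2 + (y - 3)^2
The x^2 and y^2 terms cancel: 14x + 6y = 25 - 9 = 16
Simplify: 7x + 3y = 8
Locus: Perpendicular bisector of the segment from (-3, 0) to (4, 3): the line 7x + 3y = 8


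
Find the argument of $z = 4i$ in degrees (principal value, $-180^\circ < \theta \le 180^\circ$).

a = 0 and b > 0, so z lies on the positive imaginary axis: θ = 90°


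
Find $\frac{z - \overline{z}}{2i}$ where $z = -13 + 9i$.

z - conjugate(z) = 2bi
(z - conjugate(z))/(2i) = 2bi/(2i) = b = 9


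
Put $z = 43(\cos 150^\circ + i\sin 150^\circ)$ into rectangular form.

a = r cos θ = 43 * -sqrt(3)/2 = -43*sqrt(3)/2
b = r sin θ = 43 * 1/2 = 43/2
z = -43*sqrt(3)/2 + (43/2)i


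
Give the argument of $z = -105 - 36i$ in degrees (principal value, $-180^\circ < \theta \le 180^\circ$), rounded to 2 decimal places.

θ = arctan(b/a) = arctan(-36/-105) (quadrant-adjusted) = -161.08°


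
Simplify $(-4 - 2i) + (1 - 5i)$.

(-4 + 1) + (-2 + (-5))i = -3 - 7i


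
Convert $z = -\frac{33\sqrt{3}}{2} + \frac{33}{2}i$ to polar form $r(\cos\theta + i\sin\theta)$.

r = |z| = sqrt(a^2 + b^2) = sqrt((-33*sqrt(3)/2)^2 + (33/2)^2) = sqrt(3267/4 + 1089/4) = sqrt(1089) = 33
θ = arctan(b/a) = arctan(16.5/-28.5788) (quadrant-adjusted) = 150°
z = 33(cos 150° + i sin 150°)


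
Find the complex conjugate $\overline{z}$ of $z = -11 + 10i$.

If z = a + bi, then conjugate(z) = a - bi
conjugate(-11 + 10i) = -11 - 10i


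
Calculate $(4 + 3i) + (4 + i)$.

(4 + 4) + (3 + 1)i = 8 + 4i


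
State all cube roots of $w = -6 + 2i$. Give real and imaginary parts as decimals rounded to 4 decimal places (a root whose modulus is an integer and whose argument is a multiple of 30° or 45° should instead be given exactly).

|w| = sqrt(40) ≈ 6.324555, arg(w) ≈ 161.565051°
Root modulus = sqrt(40)^(1/3) ≈ 1.849311
Root arguments: θ_k = (arg(w) + 360°k)/3 for k = 0, 1, ..., 2
Compute each root as (root modulus)(cos θ_k + i sin θ_k) using full-precision intermediates, then round to 4 decimal places.
Roots: 1.0908 + 1.4934i, -1.8387 + 0.1980i, 0.7479 - 1.6913i


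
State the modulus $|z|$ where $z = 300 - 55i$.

|z| = sqrt(a^2 + b^2) = sqrt(300^2 + (-55)^2) = sqrt(93025) = 305


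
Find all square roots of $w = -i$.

|w| = 1, arg(w) = 270°
Root modulus = 1^(1/2) = 1
Root arguments: θ_k = (270° + 360°k)/2 for k = 0, 1, ..., 1
Roots: -sqrt(2)/2 + (sqrt(2)/2)i, sqrt(2)/2 - (sqrt(2)/2)i


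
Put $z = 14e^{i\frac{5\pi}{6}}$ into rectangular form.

a = r cos θ = 14 * -sqrt(3)/2 = -7*sqrt(3)
b = r sin θ = 14 * 1/2 = 7
z = -7*sqrt(3) + 7i


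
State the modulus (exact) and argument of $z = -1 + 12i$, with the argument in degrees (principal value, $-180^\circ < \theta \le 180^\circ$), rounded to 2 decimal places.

|z| = sqrt((-1)^2 + 12^2) = sqrt(145)
arg(z) = arctan(b/a) = arctan(12/-1) (quadrant-adjusted) = 94.76°


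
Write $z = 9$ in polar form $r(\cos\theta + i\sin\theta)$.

r = |z| = sqrt(a^2 + b^2) = sqrt((9)^2 + (0)^2) = sqrt(81 + 0) = sqrt(81) = 9
b = 0 and a > 0, so z lies on the positive real axis: θ = 0°
z = 9(cos 0° + i sin 0°)


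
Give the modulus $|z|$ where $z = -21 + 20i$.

|z| = sqrt(a^2 + b^2) = sqrt((-21)^2 + 20^2) = sqrt(841) = 29


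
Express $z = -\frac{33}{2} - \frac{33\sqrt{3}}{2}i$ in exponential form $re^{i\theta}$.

r = |z| = sqrt((-33/2)^2 + (-33*sqrt(3)/2)^2) = sqrt(1089/4 + 3267/4) = sqrt(1089) = 33
θ = arctan(b/a) = arctan(-28.5788/-16.5) (quadrant-adjusted) = 240° = 4π/3
z = 33e^(i*4π/3)


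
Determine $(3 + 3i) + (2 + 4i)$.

(3 + 2) + (3 + 4)i = 5 + 7i


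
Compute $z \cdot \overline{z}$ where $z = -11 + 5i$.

z * conjugate(z) = |z|^2 = a^2 + b^2
= (-11)^2 + 5^2 = 146


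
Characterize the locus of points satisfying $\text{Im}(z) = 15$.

Im(z) = y where z = x + yi; the equation y = 15 is satisfied by all points with that y-coordinate
Locus: Horizontal line y = 15


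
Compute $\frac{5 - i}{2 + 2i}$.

Multiply numerator and denominator by conjugate (2 - 2i):
= (5 - i)(2 - 2i) / (2^2 + 2^2)
= (8 - 12i) / 8
Divide through by 4: (2 - 3i) / 2
= 1 - (3/2)i


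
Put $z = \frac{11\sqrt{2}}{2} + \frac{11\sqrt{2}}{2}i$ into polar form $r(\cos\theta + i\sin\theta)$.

r = |z| = sqrt(a^2 + b^2) = sqrt((11*sqrt(2)/2)^2 + (11*sqrt(2)/2)^2) = sqrt(121/2 + 121/2) = sqrt(121) = 11
θ = arctan(b/a) = arctan(7.7782/7.7782) (quadrant-adjusted) = 45°
z = 11(cos 45° + i sin 45°)


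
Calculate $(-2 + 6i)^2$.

(a + bi)^2 = a^2 - b^2 + 2abi
= (-2)^2 - 6^2 + 2*(-2)*6i
= -32 - 24i


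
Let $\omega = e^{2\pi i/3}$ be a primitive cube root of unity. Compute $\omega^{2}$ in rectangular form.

ω^2 = e^(2πi·2/3) = e^(i·4π/3)
= cos(4π/3) + i sin(4π/3)
= -1/2 - (sqrt(3)/2)i


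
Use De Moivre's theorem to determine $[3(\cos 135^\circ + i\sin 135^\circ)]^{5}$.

By De Moivre: z^n = r^n(cos(nθ) + i sin(nθ))
= 3^5(cos(5*135°) + i sin(5*135°))
= 243(cos 315° + i sin 315°)
= 243*sqrt(2)/2 - (243*sqrt(2)/2)i


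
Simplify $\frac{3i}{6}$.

Divisor is real, so divide each part by 6:
= 0 + (1/2)i


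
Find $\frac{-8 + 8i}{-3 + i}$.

Multiply numerator and denominator by conjugate (-3 - i):
= (-8 + 8i)(-3 - i) / ((-3)^2 + 1^2)
= (32 - 16i) / 10
Divide through by 2: (16 - 8i) / 5
= 16/5 - (8/5)i


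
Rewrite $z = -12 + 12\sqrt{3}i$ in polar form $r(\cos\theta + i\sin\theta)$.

r = |z| = sqrt(a^2 + b^2) = sqrt((-12)^2 + (12*sqrt(3))^2) = sqrt(144 + 432) = sqrt(576) = 24
θ = arctan(b/a) = arctan(20.7846/-12) (quadrant-adjusted) = 120°
z = 24(cos 120° + i sin 120°)


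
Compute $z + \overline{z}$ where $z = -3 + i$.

z + conjugate(z) = (a + bi) + (a - bi) = 2a
= 2 * (-3) = -6


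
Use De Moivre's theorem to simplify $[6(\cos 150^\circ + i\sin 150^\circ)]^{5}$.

By De Moivre: z^n = r^n(cos(nθ) + i sin(nθ))
= 6^5(cos(5*150°) + i sin(5*150°))
= 7776(cos 30° + i sin 30°)
= 3888*sqrt(3) + 3888i


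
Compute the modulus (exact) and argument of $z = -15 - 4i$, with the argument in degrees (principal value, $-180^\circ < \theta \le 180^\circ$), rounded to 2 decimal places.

|z| = sqrt((-15)^2 + (-4)^2) = sqrt(241)
arg(z) = arctan(b/a) = arctan(-4/-15) (quadrant-adjusted) = -165.07°


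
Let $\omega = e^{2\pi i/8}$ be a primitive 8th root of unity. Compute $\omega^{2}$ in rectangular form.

ω^2 = e^(2πi·2/8) = e^(i·1π/2)
= cos(1π/2) + i sin(1π/2)
= i


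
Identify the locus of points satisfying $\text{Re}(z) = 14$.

Re(z) = x where z = x + yi; the equation x = 14 is satisfied by all points with that x-coordinate
Locus: Vertical line x = 14


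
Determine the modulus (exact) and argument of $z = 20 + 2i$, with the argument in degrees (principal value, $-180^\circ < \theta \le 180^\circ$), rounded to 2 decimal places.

|z| = sqrt(20^2 + 2^2) = sqrt(404)
arg(z) = arctan(b/a) = arctan(2/20) (quadrant-adjusted) = 5.71°
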